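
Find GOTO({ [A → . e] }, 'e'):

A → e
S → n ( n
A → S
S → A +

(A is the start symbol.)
GOTO(I, 'e') = CLOSURE({ [A → αX.β] : [A → α.Xβ] ∈ I, X = 'e' })

Items with dot before 'e', with the dot advanced:
  [A → . e] → [A → e .]
Closure adds nothing (no advanced item has the dot before a non-terminal).

GOTO = { [A → e .] }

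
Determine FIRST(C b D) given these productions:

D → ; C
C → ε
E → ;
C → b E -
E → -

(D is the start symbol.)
FIRST sets of the non-terminals involved (from the grammar, by fixed-point iteration):
  FIRST(C) = { 'b', ε }

To compute FIRST(C b D), process the symbols left to right:
Symbol C is a non-terminal. Add FIRST(C) \ {ε} = { 'b' }
C is nullable (ε ∈ FIRST(C)), continue to the next symbol.
Symbol b is a terminal. Add 'b' and stop.
FIRST(C b D) = { 'b' }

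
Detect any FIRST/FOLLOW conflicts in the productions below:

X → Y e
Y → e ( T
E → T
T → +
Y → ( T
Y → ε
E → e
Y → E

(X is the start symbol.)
Nullable non-terminals: Y.
FIRST sets used below: FIRST(E) = { '+', 'e' }

Y: nullable alternative(s) Y → ε; FOLLOW(Y) = { 'e' }
  Y → e ( T: FIRST \ {ε} = { 'e' } — overlaps FOLLOW(Y) on { 'e' }: CONFLICT
  Y → ( T: FIRST \ {ε} = { '(' } — disjoint from FOLLOW(Y)
  Y → ε: FIRST \ {ε} = { } — this is the only nullable alternative, skip
  Y → E: FIRST \ {ε} = { '+', 'e' } — overlaps FOLLOW(Y) on { 'e' }: CONFLICT

E, T, X have no nullable alternative, so no FIRST/FOLLOW check is needed there.

So the grammar has 2 FIRST/FOLLOW conflicts (marked CONFLICT above).

Answer: Yes. Y → e '(' T with FOLLOW(Y) on { 'e' }; Y → E with FOLLOW(Y) on { 'e' }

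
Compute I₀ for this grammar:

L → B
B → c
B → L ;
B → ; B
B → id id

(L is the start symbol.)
{ [B → . ; B], [B → . L ;], [B → . c], [B → . id id], [L → . B], [L' → . L] }

First, augment the grammar with L' → L
I₀ = CLOSURE({ [L' → . L] }):
  [L' → . L] has the dot before L: add [L → . B]
  [L → . B] has the dot before B: add [B → . c], [B → . L ;], [B → . ; B], [B → . id id]
No further items can be added.

I₀ = { [B → . ; B], [B → . L ;], [B → . c], [B → . id id], [L → . B], [L' → . L] }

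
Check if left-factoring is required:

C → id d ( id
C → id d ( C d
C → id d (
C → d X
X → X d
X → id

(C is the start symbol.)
Left-factoring is needed when two productions for the same non-terminal
share a common prefix on the right-hand side.

Productions for C:
  C → id d ( id
  C → id d ( C d
  C → id d (
  C → d X
Productions for X:
  X → X d
  X → id

Found common prefix 'id d (' in productions for C

Answer: Yes, C has productions with common prefix 'id d ('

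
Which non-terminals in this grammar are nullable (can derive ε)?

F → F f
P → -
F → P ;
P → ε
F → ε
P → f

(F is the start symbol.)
A non-terminal is nullable if it can derive ε (the empty string): either it has an ε-production, or it has a production whose right-hand side consists entirely of nullable non-terminals.

ε-productions: P → ε, F → ε
So P, F are immediately nullable.
Every non-terminal is now nullable.
Nullable = { 'F', 'P' }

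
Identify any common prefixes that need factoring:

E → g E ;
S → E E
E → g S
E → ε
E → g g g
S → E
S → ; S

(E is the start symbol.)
Left-factoring is needed when two productions for the same non-terminal
share a common prefix on the right-hand side.

Productions for E:
  E → g E ;
  E → g S
  E → ε
  E → g g g
Productions for S:
  S → E E
  S → E
  S → ; S

Found common prefix 'g' in productions for E
Found common prefix 'E' in productions for S

Answer: Yes, E has productions with common prefix 'g'; S has productions with common prefix 'E'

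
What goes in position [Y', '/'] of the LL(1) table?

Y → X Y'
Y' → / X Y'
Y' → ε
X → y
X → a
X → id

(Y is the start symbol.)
To find M[Y', '/'], we find productions for Y' where '/' is in the predict set (PREDICT(N → α) = (FIRST(α) \ {ε}) ∪ (FOLLOW(N) if α ⇒* ε)).

Relevant sets:
  FOLLOW(Y') = { $ }

Y' → / X Y': PREDICT = { '/' }
  '/' is in predict set, so this production goes in M[Y', '/']
Y' → ε: PREDICT = { $ }

M[Y', '/'] = Y' → / X Y'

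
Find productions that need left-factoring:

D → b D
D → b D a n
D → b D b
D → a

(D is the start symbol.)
Left-factoring is needed when two productions for the same non-terminal
share a common prefix on the right-hand side.

Productions for D:
  D → b D
  D → b D a n
  D → b D b
  D → a

Found common prefix 'b D' in productions for D

Answer: Yes, D has productions with common prefix 'b D'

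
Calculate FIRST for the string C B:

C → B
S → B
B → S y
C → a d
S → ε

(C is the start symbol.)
FIRST sets of the non-terminals involved (from the grammar, by fixed-point iteration):
  FIRST(C) = { 'a', 'y' }

To compute FIRST(C B), process the symbols left to right:
Symbol C is a non-terminal. Add FIRST(C) \ {ε} = { 'a', 'y' }
C is not nullable (ε ∉ FIRST(C)), so stop here.
FIRST(C B) = { 'a', 'y' }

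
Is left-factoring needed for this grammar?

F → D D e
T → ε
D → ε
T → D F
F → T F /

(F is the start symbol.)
No, left-factoring is not needed

Left-factoring is needed when two productions for the same non-terminal
share a common prefix on the right-hand side.

Productions for F:
  F → D D e
  F → T F /
Productions for T:
  T → ε
  T → D F

No common prefixes found.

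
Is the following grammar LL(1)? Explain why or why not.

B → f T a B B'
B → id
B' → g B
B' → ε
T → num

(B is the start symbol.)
No. Predict set conflict for B': { 'g' }

Relevant sets:
  FOLLOW(B') = { $, 'g' }

For B:
  PREDICT(B → f T a B B') = { 'f' }
  PREDICT(B → id) = { 'id' }
For B':
  PREDICT(B' → g B) = { 'g' }
  PREDICT(B' → ε) = { $, 'g' }
T has a single production, so nothing to check there.

Conflict found: Predict set conflict for B': { 'g' }
The grammar is NOT LL(1).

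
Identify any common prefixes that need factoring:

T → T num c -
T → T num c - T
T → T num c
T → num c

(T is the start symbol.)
Left-factoring is needed when two productions for the same non-terminal
share a common prefix on the right-hand side.

Productions for T:
  T → T num c -
  T → T num c - T
  T → T num c
  T → num c

Found common prefix 'T num c' in productions for T

Answer: Yes, T has productions with common prefix 'T num c'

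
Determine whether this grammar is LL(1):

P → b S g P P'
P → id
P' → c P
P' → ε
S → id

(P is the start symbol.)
Relevant sets:
  FOLLOW(P') = { $, 'c' }

For P:
  PREDICT(P → b S g P P') = { 'b' }
  PREDICT(P → id) = { 'id' }
For P':
  PREDICT(P' → c P) = { 'c' }
  PREDICT(P' → ε) = { $, 'c' }
S has a single production, so nothing to check there.

Conflict found: Predict set conflict for P': { 'c' }
The grammar is NOT LL(1).

Answer: No. Predict set conflict for P': { 'c' }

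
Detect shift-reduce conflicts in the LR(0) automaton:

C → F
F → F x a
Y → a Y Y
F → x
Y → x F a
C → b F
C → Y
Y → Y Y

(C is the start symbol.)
Yes — I2: [C → F .] vs [F → F . x a]; I3: [C → Y .] vs [Y → . a Y Y]; I6: [F → x .] vs [F → . x]; I12: [C → b F .] vs [F → F . x a]; I15: [Y → Y Y .] vs [Y → . a Y Y]; I16: [Y → Y Y .] vs [Y → . a Y Y]

A shift-reduce conflict occurs when an LR(0) state has both:
  - a complete (reduce) item [A → α .] (dot at the end), and
  - a shift item [B → β . c γ] (dot before a terminal).

Augment with C' → C and build the canonical LR(0) collection (I0 = CLOSURE({[C' → . C]}), then GOTO on every symbol after a dot until no new states appear). It has 17 states:
  I0: { [C → . F], [C → . Y], [C → . b F], [C' → . C], [F → . F x a], [F → . x], [Y → . Y Y], [Y → . a Y Y], [Y → . x F a] }  — shift
  I1: { [C' → C .] }  — accept
  I2: { [C → F .], [F → F . x a] }  — shift, reduce
  I3: { [C → Y .], [Y → . Y Y], [Y → . a Y Y], [Y → . x F a], [Y → Y . Y] }  — shift, reduce
  I4: { [Y → . Y Y], [Y → . a Y Y], [Y → . x F a], [Y → a . Y Y] }  — shift
  I5: { [C → b . F], [F → . F x a], [F → . x] }  — shift
  I6: { [F → . F x a], [F → . x], [F → x .], [Y → x . F a] }  — shift, reduce
  I7: { [F → F . x a], [Y → x F . a] }  — shift
  I8: { [F → x .] }  — reduce
  I9: { [Y → x F a .] }  — reduce
  I10: { [F → F x . a] }  — shift
  I11: { [F → F x a .] }  — reduce
  I12: { [C → b F .], [F → F . x a] }  — shift, reduce
  I13: { [Y → . Y Y], [Y → . a Y Y], [Y → . x F a], [Y → Y . Y], [Y → a Y . Y] }  — shift
  I14: { [F → . F x a], [F → . x], [Y → x . F a] }  — shift
  I15: { [Y → . Y Y], [Y → . a Y Y], [Y → . x F a], [Y → Y . Y], [Y → Y Y .], [Y → a Y Y .] }  — shift, 2 reduces
  I16: { [Y → . Y Y], [Y → . a Y Y], [Y → . x F a], [Y → Y . Y], [Y → Y Y .] }  — shift, reduce

I2 contains reduce item [C → F .] and shift item [F → F . x a] — shift-reduce conflict.
I3 contains reduce item [C → Y .] and shift items [Y → . a Y Y], [Y → . x F a] — shift-reduce conflict.
I6 contains reduce item [F → x .] and shift item [F → . x] — shift-reduce conflict.
I12 contains reduce item [C → b F .] and shift item [F → F . x a] — shift-reduce conflict.
I15 contains reduce items [Y → Y Y .], [Y → a Y Y .] and shift items [Y → . a Y Y], [Y → . x F a] — shift-reduce conflict.
I16 contains reduce item [Y → Y Y .] and shift items [Y → . a Y Y], [Y → . x F a] — shift-reduce conflict.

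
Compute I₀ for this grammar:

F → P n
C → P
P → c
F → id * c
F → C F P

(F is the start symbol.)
{ [C → . P], [F → . C F P], [F → . P n], [F → . id * c], [F' → . F], [P → . c] }

First, augment the grammar with F' → F
I₀ = CLOSURE({ [F' → . F] }):
  [F' → . F] has the dot before F: add [F → . P n], [F → . id * c], [F → . C F P]
  [F → . P n] has the dot before P: add [P → . c]
  [F → . C F P] has the dot before C: add [C → . P]
No further items can be added.

I₀ = { [C → . P], [F → . C F P], [F → . P n], [F → . id * c], [F' → . F], [P → . c] }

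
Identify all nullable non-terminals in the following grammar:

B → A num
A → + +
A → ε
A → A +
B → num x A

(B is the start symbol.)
{ 'A' }

ε-productions: A → ε
So A is immediately nullable.
No further non-terminal can be added: every production for the remaining non-terminals contains a terminal or a non-nullable non-terminal.
Nullable = { 'A' }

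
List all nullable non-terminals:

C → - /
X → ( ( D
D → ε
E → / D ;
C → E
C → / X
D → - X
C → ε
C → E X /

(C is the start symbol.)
{ 'C', 'D' }

ε-productions: D → ε, C → ε
So D, C are immediately nullable.
No further non-terminal can be added: every production for the remaining non-terminals contains a terminal or a non-nullable non-terminal.
Nullable = { 'C', 'D' }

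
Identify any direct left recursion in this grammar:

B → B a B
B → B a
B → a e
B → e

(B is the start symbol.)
Yes, B is left-recursive

Direct left recursion occurs when N → N α for some non-terminal N (the right-hand side begins with the left-hand side itself).

B → B a B: LEFT RECURSIVE (starts with B)
B → B a: LEFT RECURSIVE (starts with B)
B → a e: starts with a
B → e: starts with e

The grammar has direct left recursion on: B.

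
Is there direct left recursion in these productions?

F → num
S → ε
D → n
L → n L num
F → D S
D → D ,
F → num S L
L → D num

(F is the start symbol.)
Yes, D is left-recursive

Direct left recursion occurs when N → N α for some non-terminal N (the right-hand side begins with the left-hand side itself).

F → num: starts with num
S → ε: starts with ε
D → n: starts with n
L → n L num: starts with n
F → D S: starts with D
D → D ,: LEFT RECURSIVE (starts with D)
F → num S L: starts with num
L → D num: starts with D

The grammar has direct left recursion on: D.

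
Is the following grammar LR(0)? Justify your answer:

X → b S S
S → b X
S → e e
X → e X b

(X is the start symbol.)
Augment with X' → X and build the canonical LR(0) collection (I0 = CLOSURE({[X' → . X]}), then GOTO on every symbol after a dot until no new states appear). It has 12 states:
  I0: { [X → . b S S], [X → . e X b], [X' → . X] }  — shift
  I1: { [X' → X .] }  — accept
  I2: { [S → . b X], [S → . e e], [X → b . S S] }  — shift
  I3: { [X → . b S S], [X → . e X b], [X → e . X b] }  — shift
  I4: { [X → e X . b] }  — shift
  I5: { [X → e X b .] }  — reduce
  I6: { [S → . b X], [S → . e e], [X → b S . S] }  — shift
  I7: { [S → b . X], [X → . b S S], [X → . e X b] }  — shift
  I8: { [S → e . e] }  — shift
  I9: { [S → e e .] }  — reduce
  I10: { [S → b X .] }  — reduce
  I11: { [X → b S S .] }  — reduce

Every state is either a pure shift/goto state or contains exactly one complete item and nothing to shift — no conflicts. The grammar is LR(0).

Answer: Yes, the grammar is LR(0)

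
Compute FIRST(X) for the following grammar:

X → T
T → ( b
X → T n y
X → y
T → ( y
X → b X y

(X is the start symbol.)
To compute FIRST(X), examine every production with X on the left-hand side, reading each right-hand side left to right until a non-nullable symbol is reached.

FIRST sets of the other non-terminals involved (by the same procedure, iterated to a fixed point):
  FIRST(T) = { '(' }

From X → T:
  - T is a non-terminal: add FIRST(T) \ {ε} = { '(' }
    T is not nullable, so stop
From X → T n y:
  - T is a non-terminal: add FIRST(T) \ {ε} = { '(' }
    T is not nullable, so stop
From X → y:
  - y is a terminal: add 'y' and stop
From X → b X y:
  - b is a terminal: add 'b' and stop

Collecting: FIRST(X) = { '(', 'b', 'y' }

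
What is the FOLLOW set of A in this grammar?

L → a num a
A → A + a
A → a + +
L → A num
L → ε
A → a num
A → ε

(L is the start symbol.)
{ '+', 'num' }

In A → A + a: A is followed by '+' a, add FIRST('+' a) \ {ε} = { '+' }
In L → A num: A is followed by num, add FIRST(num) \ {ε} = { 'num' }

Taking the union: FOLLOW(A) = { '+', 'num' }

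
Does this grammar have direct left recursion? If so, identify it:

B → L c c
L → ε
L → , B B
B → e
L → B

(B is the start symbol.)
No direct left recursion

Direct left recursion occurs when N → N α for some non-terminal N (the right-hand side begins with the left-hand side itself).

B → L c c: starts with L
L → ε: starts with ε
L → , B B: starts with ','
B → e: starts with e
L → B: starts with B

No direct left recursion found.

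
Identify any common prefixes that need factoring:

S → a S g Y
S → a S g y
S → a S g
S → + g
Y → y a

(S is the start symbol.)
Yes, S has productions with common prefix 'a S g'

Left-factoring is needed when two productions for the same non-terminal
share a common prefix on the right-hand side.

Productions for S:
  S → a S g Y
  S → a S g y
  S → a S g
  S → + g

Found common prefix 'a S g' in productions for S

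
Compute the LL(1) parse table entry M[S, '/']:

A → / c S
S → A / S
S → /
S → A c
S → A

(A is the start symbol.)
To find M[S, '/'], we find productions for S where '/' is in the predict set (PREDICT(N → α) = (FIRST(α) \ {ε}) ∪ (FOLLOW(N) if α ⇒* ε)).

Relevant sets:
  FIRST(A) = { '/' }

S → A / S: PREDICT = { '/' }
  '/' is in predict set, so this production goes in M[S, '/']
S → /: PREDICT = { '/' }
  '/' is in predict set, so this production goes in M[S, '/']
S → A c: PREDICT = { '/' }
  '/' is in predict set, so this production goes in M[S, '/']
S → A: PREDICT = { '/' }
  '/' is in predict set, so this production goes in M[S, '/']

M[S, '/'] = S → A / S, S → /, S → A c, S → A  (a multiply-defined cell — the grammar is not LL(1))

Answer: S → A / S, S → /, S → A c, S → A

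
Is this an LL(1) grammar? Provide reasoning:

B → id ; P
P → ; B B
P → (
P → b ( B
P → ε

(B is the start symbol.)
Yes, the grammar is LL(1).

A grammar is LL(1) if for each non-terminal N with multiple productions, the predict sets of those productions are pairwise disjoint, where PREDICT(N → α) = (FIRST(α) \ {ε}) ∪ (FOLLOW(N) if α ⇒* ε).

Relevant sets:
  FOLLOW(P) = { $, 'id' }

For P:
  PREDICT(P → ';' B B) = { ';' }
  PREDICT(P → '(') = { '(' }
  PREDICT(P → b '(' B) = { 'b' }
  PREDICT(P → ε) = { $, 'id' }
B has a single production, so nothing to check there.

All predict sets are disjoint. The grammar IS LL(1).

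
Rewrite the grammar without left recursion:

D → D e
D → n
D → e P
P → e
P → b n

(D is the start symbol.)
D is directly left-recursive. The standard transformation for
  A → A α₁ | ... | A α_m | β₁ | ... | β_n
is
  A  → β₁ A' | ... | β_n A'
  A' → α₁ A' | ... | α_m A' | ε

D → n becomes D → n D'
D → e P becomes D → e P D'
D → D e becomes D' → e D'
Add D' → ε

Productions for other non-terminals are unchanged:
  P → e
  P → b n

Resulting grammar:
D → n D'
D → e P D'
D' → e D'
D' → ε
P → e
P → b n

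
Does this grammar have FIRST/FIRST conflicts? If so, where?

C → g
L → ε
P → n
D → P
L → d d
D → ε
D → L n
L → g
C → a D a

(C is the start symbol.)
Yes. D → P / D → L n on { 'n' }

A FIRST/FIRST conflict occurs when two productions N → α and N → β for the same non-terminal have FIRST(α) ∩ FIRST(β) ≠ ∅ (with ε ∈ FIRST of a nullable right-hand side, so two nullable alternatives also conflict).

FIRST sets of the non-terminals at (or reachable through a nullable prefix from) the front of some alternative:
  FIRST(P) = { 'n' }
  FIRST(L) = { 'd', 'g', ε }

Productions for C:
  C → g: FIRST = { 'g' }
  C → a D a: FIRST = { 'a' }
Productions for L:
  L → ε: FIRST = { ε }
  L → d d: FIRST = { 'd' }
  L → g: FIRST = { 'g' }
Productions for D:
  D → P: FIRST = { 'n' }
  D → ε: FIRST = { ε }
  D → L n: FIRST = { 'd', 'g', 'n' }
P has only one production, so no FIRST/FIRST conflict is possible there.

Conflict for D: D → P and D → L n
  Overlap: { 'n' }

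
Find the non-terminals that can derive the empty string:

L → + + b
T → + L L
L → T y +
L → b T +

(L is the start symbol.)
There are no ε-productions, so no non-terminal can derive ε.
No non-terminals are nullable.

Answer: None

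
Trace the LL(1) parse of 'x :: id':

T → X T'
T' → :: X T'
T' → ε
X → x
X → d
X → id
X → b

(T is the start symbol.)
LL(1) parsing maintains a stack (initially the start symbol over $) and the input. At each step: if the stack top is a terminal, match it against the current input token; if it is a non-terminal N, replace it with the RHS of M[N, lookahead] (the unique production whose predict set contains the lookahead).

Stack is shown with the top on the left.

Stack      Input      Action
----------------------------
T $        x :: id $  output T → X T'
X T' $     x :: id $  output X → x
x T' $     x :: id $  match 'x'
T' $       :: id $    output T' → :: X T'
:: X T' $  :: id $    match '::'
X T' $     id $       output X → id
id T' $    id $       match 'id'
T' $       $          output T' → ε
$          $          accept

The string is accepted.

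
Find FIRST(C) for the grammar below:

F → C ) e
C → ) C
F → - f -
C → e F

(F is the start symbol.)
To compute FIRST(C), examine every production with C on the left-hand side, reading each right-hand side left to right until a non-nullable symbol is reached.

From C → ) C:
  - ')' is a terminal: add ')' and stop
From C → e F:
  - e is a terminal: add 'e' and stop

Collecting: FIRST(C) = { ')', 'e' }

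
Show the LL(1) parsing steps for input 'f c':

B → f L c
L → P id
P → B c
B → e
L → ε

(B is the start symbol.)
LL(1) parsing maintains a stack (initially the start symbol over $) and the input. At each step: if the stack top is a terminal, match it against the current input token; if it is a non-terminal N, replace it with the RHS of M[N, lookahead] (the unique production whose predict set contains the lookahead).

Stack is shown with the top on the left.

Stack    Input  Action
----------------------
B $      f c $  output B → f L c
f L c $  f c $  match 'f'
L c $    c $    output L → ε
c $      c $    match 'c'
$        $      accept

The string is accepted.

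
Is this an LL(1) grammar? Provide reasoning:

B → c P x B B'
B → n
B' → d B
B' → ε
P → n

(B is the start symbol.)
No. Predict set conflict for B': { 'd' }

A grammar is LL(1) if for each non-terminal N with multiple productions, the predict sets of those productions are pairwise disjoint, where PREDICT(N → α) = (FIRST(α) \ {ε}) ∪ (FOLLOW(N) if α ⇒* ε).

Relevant sets:
  FOLLOW(B') = { $, 'd' }

For B:
  PREDICT(B → c P x B B') = { 'c' }
  PREDICT(B → n) = { 'n' }
For B':
  PREDICT(B' → d B) = { 'd' }
  PREDICT(B' → ε) = { $, 'd' }
P has a single production, so nothing to check there.

Conflict found: Predict set conflict for B': { 'd' }
The grammar is NOT LL(1).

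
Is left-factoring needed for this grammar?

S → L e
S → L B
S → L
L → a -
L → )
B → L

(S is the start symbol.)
Left-factoring is needed when two productions for the same non-terminal
share a common prefix on the right-hand side.

Productions for S:
  S → L e
  S → L B
  S → L
Productions for L:
  L → a -
  L → )

Found common prefix 'L' in productions for S

Answer: Yes, S has productions with common prefix 'L'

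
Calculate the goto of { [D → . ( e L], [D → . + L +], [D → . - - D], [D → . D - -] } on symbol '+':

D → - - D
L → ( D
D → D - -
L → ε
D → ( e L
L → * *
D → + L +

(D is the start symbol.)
{ [D → + . L +], [L → . ( D], [L → . * *], [L → .] }

GOTO(I, '+') = CLOSURE({ [A → αX.β] : [A → α.Xβ] ∈ I, X = '+' })

Items with dot before '+', with the dot advanced:
  [D → . + L +] → [D → + . L +]
Closure of the advanced items:
  [D → + . L +] has the dot before L: add [L → . ( D], [L → .], [L → . * *]

GOTO = { [D → + . L +], [L → . ( D], [L → . * *], [L → .] }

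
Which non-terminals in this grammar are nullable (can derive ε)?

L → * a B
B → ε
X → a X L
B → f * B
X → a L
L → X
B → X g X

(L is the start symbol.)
{ 'B' }

ε-productions: B → ε
So B is immediately nullable.
No further non-terminal can be added: every production for the remaining non-terminals contains a terminal or a non-nullable non-terminal.
Nullable = { 'B' }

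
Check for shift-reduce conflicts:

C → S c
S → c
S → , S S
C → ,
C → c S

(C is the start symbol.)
Yes — I1: [C → , .] vs [S → . , S S]; I4: [S → c .] vs [S → . , S S]

Augment with C' → C and build the canonical LR(0) collection (I0 = CLOSURE({[C' → . C]}), then GOTO on every symbol after a dot until no new states appear). It has 11 states:
  I0: { [C → . ,], [C → . S c], [C → . c S], [C' → . C], [S → . , S S], [S → . c] }  — shift
  I1: { [C → , .], [S → , . S S], [S → . , S S], [S → . c] }  — shift, reduce
  I2: { [C' → C .] }  — accept
  I3: { [C → S . c] }  — shift
  I4: { [C → c . S], [S → . , S S], [S → . c], [S → c .] }  — shift, reduce
  I5: { [S → , . S S], [S → . , S S], [S → . c] }  — shift
  I6: { [C → c S .] }  — reduce
  I7: { [S → c .] }  — reduce
  I8: { [S → , S . S], [S → . , S S], [S → . c] }  — shift
  I9: { [S → , S S .] }  — reduce
  I10: { [C → S c .] }  — reduce

I1 contains reduce item [C → , .] and shift items [S → . , S S], [S → . c] — shift-reduce conflict.
I4 contains reduce item [S → c .] and shift items [S → . , S S], [S → . c] — shift-reduce conflict.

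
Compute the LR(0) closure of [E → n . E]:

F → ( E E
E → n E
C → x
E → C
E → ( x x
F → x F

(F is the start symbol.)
{ [C → . x], [E → . ( x x], [E → . C], [E → . n E], [E → n . E] }

To compute CLOSURE, for each item [A → α.Bβ] where B is a non-terminal, add [B → .γ] for all productions B → γ; repeat for the newly added items until nothing changes.

Start with: [E → n . E]
  [E → n . E] has the dot before E: add [E → . n E], [E → . C], [E → . ( x x]
  [E → . C] has the dot before C: add [C → . x]
No further items can be added.

CLOSURE = { [C → . x], [E → . ( x x], [E → . C], [E → . n E], [E → n . E] }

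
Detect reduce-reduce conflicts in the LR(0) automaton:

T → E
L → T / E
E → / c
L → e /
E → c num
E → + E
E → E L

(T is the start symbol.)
No reduce-reduce conflicts

A reduce-reduce conflict occurs when an LR(0) state has two complete items [A → α .] and [B → β .] — both call for a reduction, and with no lookahead the parser cannot choose between them.

Augment with T' → T and build the canonical LR(0) collection (I0 = CLOSURE({[T' → . T]}), then GOTO on every symbol after a dot until no new states appear). It has 15 states:
  I0: { [E → . + E], [E → . / c], [E → . E L], [E → . c num], [T → . E], [T' → . T] }  — shift
  I1: { [E → + . E], [E → . + E], [E → . / c], [E → . E L], [E → . c num] }  — shift
  I2: { [E → / . c] }  — shift
  I3: { [E → . + E], [E → . / c], [E → . E L], [E → . c num], [E → E . L], [L → . T / E], [L → . e /], [T → . E], [T → E .] }  — shift, reduce
  I4: { [T' → T .] }  — accept
  I5: { [E → c . num] }  — shift
  I6: { [E → c num .] }  — reduce
  I7: { [E → E L .] }  — reduce
  I8: { [L → T . / E] }  — shift
  I9: { [L → e . /] }  — shift
  I10: { [L → e / .] }  — reduce
  I11: { [E → . + E], [E → . / c], [E → . E L], [E → . c num], [L → T / . E] }  — shift
  I12: { [E → . + E], [E → . / c], [E → . E L], [E → . c num], [E → E . L], [L → . T / E], [L → . e /], [L → T / E .], [T → . E] }  — shift, reduce
  I13: { [E → / c .] }  — reduce
  I14: { [E → + E .], [E → . + E], [E → . / c], [E → . E L], [E → . c num], [E → E . L], [L → . T / E], [L → . e /], [T → . E] }  — shift, reduce

No state contains more than one complete item.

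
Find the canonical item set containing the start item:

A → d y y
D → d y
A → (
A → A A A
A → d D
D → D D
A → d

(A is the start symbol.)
First, augment the grammar with A' → A
I₀ = CLOSURE({ [A' → . A] }):
  [A' → . A] has the dot before A: add [A → . d y y], [A → . (], [A → . A A A], [A → . d D], [A → . d]
No further items can be added.

I₀ = { [A → . (], [A → . A A A], [A → . d D], [A → . d y y], [A → . d], [A' → . A] }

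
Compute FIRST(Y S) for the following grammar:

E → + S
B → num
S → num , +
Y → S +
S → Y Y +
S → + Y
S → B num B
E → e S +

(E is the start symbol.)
{ '+', 'num' }

FIRST sets of the non-terminals involved (from the grammar, by fixed-point iteration):
  FIRST(Y) = { '+', 'num' }

To compute FIRST(Y S), process the symbols left to right:
Symbol Y is a non-terminal. Add FIRST(Y) \ {ε} = { '+', 'num' }
Y is not nullable (ε ∉ FIRST(Y)), so stop here.
FIRST(Y S) = { '+', 'num' }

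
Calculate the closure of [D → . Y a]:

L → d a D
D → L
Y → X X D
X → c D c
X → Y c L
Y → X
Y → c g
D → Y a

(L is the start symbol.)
{ [D → . Y a], [X → . Y c L], [X → . c D c], [Y → . X X D], [Y → . X], [Y → . c g] }

Start with: [D → . Y a]
  [D → . Y a] has the dot before Y: add [Y → . X X D], [Y → . X], [Y → . c g]
  [Y → . X X D] has the dot before X: add [X → . c D c], [X → . Y c L]
No further items can be added.

CLOSURE = { [D → . Y a], [X → . Y c L], [X → . c D c], [Y → . X X D], [Y → . X], [Y → . c g] }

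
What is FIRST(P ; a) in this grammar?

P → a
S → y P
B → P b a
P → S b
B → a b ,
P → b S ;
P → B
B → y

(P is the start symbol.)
{ 'a', 'b', 'y' }

FIRST sets of the non-terminals involved (from the grammar, by fixed-point iteration):
  FIRST(P) = { 'a', 'b', 'y' }

To compute FIRST(P ; a), process the symbols left to right:
Symbol P is a non-terminal. Add FIRST(P) \ {ε} = { 'a', 'b', 'y' }
P is not nullable (ε ∉ FIRST(P)), so stop here.
FIRST(P ; a) = { 'a', 'b', 'y' }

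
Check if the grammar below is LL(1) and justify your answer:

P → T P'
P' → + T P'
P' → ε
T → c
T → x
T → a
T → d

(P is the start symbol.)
Relevant sets:
  FOLLOW(P') = { $ }

For P':
  PREDICT(P' → '+' T P') = { '+' }
  PREDICT(P' → ε) = { $ }
For T:
  PREDICT(T → c) = { 'c' }
  PREDICT(T → x) = { 'x' }
  PREDICT(T → a) = { 'a' }
  PREDICT(T → d) = { 'd' }
P has a single production, so nothing to check there.

All predict sets are disjoint. The grammar IS LL(1).

Answer: Yes, the grammar is LL(1).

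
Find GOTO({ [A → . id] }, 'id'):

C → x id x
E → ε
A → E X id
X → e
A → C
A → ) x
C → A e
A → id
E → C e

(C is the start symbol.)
{ [A → id .] }

GOTO(I, 'id') = CLOSURE({ [A → αX.β] : [A → α.Xβ] ∈ I, X = 'id' })

Items with dot before 'id', with the dot advanced:
  [A → . id] → [A → id .]
Closure adds nothing (no advanced item has the dot before a non-terminal).

GOTO = { [A → id .] }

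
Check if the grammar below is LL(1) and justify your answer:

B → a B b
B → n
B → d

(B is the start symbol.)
A grammar is LL(1) if for each non-terminal N with multiple productions, the predict sets of those productions are pairwise disjoint, where PREDICT(N → α) = (FIRST(α) \ {ε}) ∪ (FOLLOW(N) if α ⇒* ε).

For B:
  PREDICT(B → a B b) = { 'a' }
  PREDICT(B → n) = { 'n' }
  PREDICT(B → d) = { 'd' }

All predict sets are disjoint. The grammar IS LL(1).

Answer: Yes, the grammar is LL(1).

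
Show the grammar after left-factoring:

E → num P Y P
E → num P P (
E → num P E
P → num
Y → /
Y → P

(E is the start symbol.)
E → num P E'
E' → Y P
E' → P (
E' → E
P → num
Y → /
Y → P

Left-factoring transforms A → αβ₁ | αβ₂ into A → αA' and A' → β₁ | β₂
(α is the longest common prefix among the alternatives). Repeat until
no nonterminal has two alternatives with a common prefix.

Round 1: E has alternatives sharing prefix 'num P'. Introduce E': E → num P E'
  Add: E' → Y P
  Add: E' → P (
  Add: E' → E

No remaining common prefixes — done.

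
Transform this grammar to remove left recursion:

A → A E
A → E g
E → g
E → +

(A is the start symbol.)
A → E g A'
A' → E A'
A' → ε
E → g
E → +

A is directly left-recursive. The standard transformation for
  A → A α₁ | ... | A α_m | β₁ | ... | β_n
is
  A  → β₁ A' | ... | β_n A'
  A' → α₁ A' | ... | α_m A' | ε

A → E g becomes A → E g A'
A → A E becomes A' → E A'
Add A' → ε

Productions for other non-terminals are unchanged:
  E → g
  E → +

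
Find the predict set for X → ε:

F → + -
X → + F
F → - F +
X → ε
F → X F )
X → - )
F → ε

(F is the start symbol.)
PREDICT(X → ε) = (FIRST(RHS) \ {ε}) ∪ (FOLLOW(X) if ε ∈ FIRST(RHS), i.e. RHS ⇒* ε)
The right-hand side is ε (FIRST(ε) = { ε }), so the predict set is FOLLOW(X) = { ')', '+', '-' }
PREDICT(X → ε) = { ')', '+', '-' }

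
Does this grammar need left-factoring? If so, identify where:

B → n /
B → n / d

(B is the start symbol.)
Left-factoring is needed when two productions for the same non-terminal
share a common prefix on the right-hand side.

Productions for B:
  B → n /
  B → n / d

Found common prefix 'n /' in productions for B

Answer: Yes, B has productions with common prefix 'n /'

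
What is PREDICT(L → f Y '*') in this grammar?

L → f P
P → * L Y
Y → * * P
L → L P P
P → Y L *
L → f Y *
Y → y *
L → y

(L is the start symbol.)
{ 'f' }

PREDICT(L → f Y '*') = (FIRST(RHS) \ {ε}) ∪ (FOLLOW(L) if ε ∈ FIRST(RHS), i.e. RHS ⇒* ε)
FIRST(f Y '*') = { 'f' }
ε ∉ FIRST(f Y '*'), so FOLLOW(L) is not added.
PREDICT(L → f Y '*') = { 'f' }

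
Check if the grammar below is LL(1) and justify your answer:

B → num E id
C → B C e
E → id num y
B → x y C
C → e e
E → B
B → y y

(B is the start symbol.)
Yes, the grammar is LL(1).

A grammar is LL(1) if for each non-terminal N with multiple productions, the predict sets of those productions are pairwise disjoint, where PREDICT(N → α) = (FIRST(α) \ {ε}) ∪ (FOLLOW(N) if α ⇒* ε).

Relevant sets:
  FIRST(B) = { 'num', 'x', 'y' }

For B:
  PREDICT(B → num E id) = { 'num' }
  PREDICT(B → x y C) = { 'x' }
  PREDICT(B → y y) = { 'y' }
For C:
  PREDICT(C → B C e) = { 'num', 'x', 'y' }
  PREDICT(C → e e) = { 'e' }
For E:
  PREDICT(E → id num y) = { 'id' }
  PREDICT(E → B) = { 'num', 'x', 'y' }

All predict sets are disjoint. The grammar IS LL(1).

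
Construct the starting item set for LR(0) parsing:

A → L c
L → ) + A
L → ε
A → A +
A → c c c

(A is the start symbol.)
{ [A → . A +], [A → . L c], [A → . c c c], [A' → . A], [L → . ) + A], [L → .] }

First, augment the grammar with A' → A
I₀ = CLOSURE({ [A' → . A] }):
  [A' → . A] has the dot before A: add [A → . L c], [A → . A +], [A → . c c c]
  [A → . L c] has the dot before L: add [L → . ) + A], [L → .]
No further items can be added.

I₀ = { [A → . A +], [A → . L c], [A → . c c c], [A' → . A], [L → . ) + A], [L → .] }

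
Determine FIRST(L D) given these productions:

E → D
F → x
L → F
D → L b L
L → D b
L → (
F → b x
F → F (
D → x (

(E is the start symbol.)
{ '(', 'b', 'x' }

FIRST sets of the non-terminals involved (from the grammar, by fixed-point iteration):
  FIRST(L) = { '(', 'b', 'x' }

To compute FIRST(L D), process the symbols left to right:
Symbol L is a non-terminal. Add FIRST(L) \ {ε} = { '(', 'b', 'x' }
L is not nullable (ε ∉ FIRST(L)), so stop here.
FIRST(L D) = { '(', 'b', 'x' }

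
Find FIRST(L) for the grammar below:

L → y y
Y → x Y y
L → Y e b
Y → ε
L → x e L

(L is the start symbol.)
FIRST sets of the other non-terminals involved (by the same procedure, iterated to a fixed point):
  FIRST(Y) = { 'x', ε }

From L → y y:
  - y is a terminal: add 'y' and stop
From L → Y e b:
  - Y is a non-terminal: add FIRST(Y) \ {ε} = { 'x' }
    Y is nullable, so continue to the next symbol
  - e is a terminal: add 'e' and stop
From L → x e L:
  - x is a terminal: add 'x' and stop

Collecting: FIRST(L) = { 'e', 'x', 'y' }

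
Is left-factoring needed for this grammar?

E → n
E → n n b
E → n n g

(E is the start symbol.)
Left-factoring is needed when two productions for the same non-terminal
share a common prefix on the right-hand side.

Productions for E:
  E → n
  E → n n b
  E → n n g

Found common prefix 'n' in productions for E

Answer: Yes, E has productions with common prefix 'n'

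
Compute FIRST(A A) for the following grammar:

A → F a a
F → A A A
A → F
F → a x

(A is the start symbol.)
{ 'a' }

FIRST sets of the non-terminals involved (from the grammar, by fixed-point iteration):
  FIRST(A) = { 'a' }

To compute FIRST(A A), process the symbols left to right:
Symbol A is a non-terminal. Add FIRST(A) \ {ε} = { 'a' }
A is not nullable (ε ∉ FIRST(A)), so stop here.
FIRST(A A) = { 'a' }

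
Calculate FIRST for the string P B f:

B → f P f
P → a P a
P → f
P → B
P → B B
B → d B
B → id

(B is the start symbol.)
FIRST sets of the non-terminals involved (from the grammar, by fixed-point iteration):
  FIRST(P) = { 'a', 'd', 'f', 'id' }

To compute FIRST(P B f), process the symbols left to right:
Symbol P is a non-terminal. Add FIRST(P) \ {ε} = { 'a', 'd', 'f', 'id' }
P is not nullable (ε ∉ FIRST(P)), so stop here.
FIRST(P B f) = { 'a', 'd', 'f', 'id' }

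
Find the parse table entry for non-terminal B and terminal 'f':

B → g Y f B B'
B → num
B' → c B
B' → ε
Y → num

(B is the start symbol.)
Empty (error entry)

To find M[B, 'f'], we find productions for B where 'f' is in the predict set (PREDICT(N → α) = (FIRST(α) \ {ε}) ∪ (FOLLOW(N) if α ⇒* ε)).

B → g Y f B B': PREDICT = { 'g' }
B → num: PREDICT = { 'num' }

M[B, 'f'] is empty (no production applies)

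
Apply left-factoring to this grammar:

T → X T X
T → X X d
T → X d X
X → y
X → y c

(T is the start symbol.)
Left-factoring transforms A → αβ₁ | αβ₂ into A → αA' and A' → β₁ | β₂
(α is the longest common prefix among the alternatives). Repeat until
no nonterminal has two alternatives with a common prefix.

Round 1: T has alternatives sharing prefix 'X'. Introduce T': T → X T'
  Add: T' → T X
  Add: T' → X d
  Add: T' → d X

Round 2: X has alternatives sharing prefix 'y'. Introduce X': X → y X'
  Add: X' → ε
  Add: X' → c

No remaining common prefixes — done.

Resulting grammar:
T → X T'
T' → T X
T' → X d
T' → d X
X → y X'
X' → ε
X' → c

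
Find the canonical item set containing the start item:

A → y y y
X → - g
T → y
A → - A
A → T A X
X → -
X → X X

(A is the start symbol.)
First, augment the grammar with A' → A
I₀ = CLOSURE({ [A' → . A] }):
  [A' → . A] has the dot before A: add [A → . y y y], [A → . - A], [A → . T A X]
  [A → . T A X] has the dot before T: add [T → . y]
No further items can be added.

I₀ = { [A → . - A], [A → . T A X], [A → . y y y], [A' → . A], [T → . y] }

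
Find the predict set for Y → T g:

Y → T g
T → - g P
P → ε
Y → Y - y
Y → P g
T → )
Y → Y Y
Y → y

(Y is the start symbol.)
{ ')', '-' }

PREDICT(Y → T g) = (FIRST(RHS) \ {ε}) ∪ (FOLLOW(Y) if ε ∈ FIRST(RHS), i.e. RHS ⇒* ε)
FIRST(T) = { ')', '-' }
FIRST(T g) = { ')', '-' }
ε ∉ FIRST(T g), so FOLLOW(Y) is not added.
PREDICT(Y → T g) = { ')', '-' }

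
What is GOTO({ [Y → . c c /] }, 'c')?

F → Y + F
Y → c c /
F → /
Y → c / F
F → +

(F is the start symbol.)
{ [Y → c . c /] }

GOTO(I, 'c') = CLOSURE({ [A → αX.β] : [A → α.Xβ] ∈ I, X = 'c' })

Items with dot before 'c', with the dot advanced:
  [Y → . c c /] → [Y → c . c /]
Closure adds nothing (no advanced item has the dot before a non-terminal).

GOTO = { [Y → c . c /] }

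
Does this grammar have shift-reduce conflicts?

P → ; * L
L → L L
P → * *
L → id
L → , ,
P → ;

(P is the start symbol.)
Yes — I2: [P → ; .] vs [P → ; . * L]; I6: [P → ; * L .] vs [L → . , ,]; I8: [L → L L .] vs [L → . , ,]

Augment with P' → P and build the canonical LR(0) collection (I0 = CLOSURE({[P' → . P]}), then GOTO on every symbol after a dot until no new states appear). It has 11 states:
  I0: { [P → . * *], [P → . ; * L], [P → . ;], [P' → . P] }  — shift
  I1: { [P → * . *] }  — shift
  I2: { [P → ; . * L], [P → ; .] }  — shift, reduce
  I3: { [P' → P .] }  — accept
  I4: { [L → . , ,], [L → . L L], [L → . id], [P → ; * . L] }  — shift
  I5: { [L → , . ,] }  — shift
  I6: { [L → . , ,], [L → . L L], [L → . id], [L → L . L], [P → ; * L .] }  — shift, reduce
  I7: { [L → id .] }  — reduce
  I8: { [L → . , ,], [L → . L L], [L → . id], [L → L . L], [L → L L .] }  — shift, reduce
  I9: { [L → , , .] }  — reduce
  I10: { [P → * * .] }  — reduce

I2 contains reduce item [P → ; .] and shift item [P → ; . * L] — shift-reduce conflict.
I6 contains reduce item [P → ; * L .] and shift items [L → . , ,], [L → . id] — shift-reduce conflict.
I8 contains reduce item [L → L L .] and shift items [L → . , ,], [L → . id] — shift-reduce conflict.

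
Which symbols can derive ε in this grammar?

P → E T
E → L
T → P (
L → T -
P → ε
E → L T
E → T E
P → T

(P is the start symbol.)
{ 'P' }

A non-terminal is nullable if it can derive ε (the empty string): either it has an ε-production, or it has a production whose right-hand side consists entirely of nullable non-terminals.

ε-productions: P → ε
So P is immediately nullable.
No further non-terminal can be added: every production for the remaining non-terminals contains a terminal or a non-nullable non-terminal.
Nullable = { 'P' }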